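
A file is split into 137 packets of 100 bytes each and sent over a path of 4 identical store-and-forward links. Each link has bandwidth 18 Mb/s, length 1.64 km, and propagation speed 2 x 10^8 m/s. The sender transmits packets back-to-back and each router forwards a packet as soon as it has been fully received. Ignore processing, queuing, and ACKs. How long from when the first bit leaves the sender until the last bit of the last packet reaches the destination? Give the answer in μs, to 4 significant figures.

Per-hop transmission t_tx = L/R = 800/18000000 = 44.4444 μs.
Per-hop propagation t_prop = 1640/200000000 = 8.2 μs.
Pipeline fill: first packet needs 4·t_tx to clear all hops; remaining 136 packets each add one t_tx.
Total = (4+137-1)·t_tx + 4·t_prop = 140·44.4444 + 4·8.2 = 6255 μs.

6255 μs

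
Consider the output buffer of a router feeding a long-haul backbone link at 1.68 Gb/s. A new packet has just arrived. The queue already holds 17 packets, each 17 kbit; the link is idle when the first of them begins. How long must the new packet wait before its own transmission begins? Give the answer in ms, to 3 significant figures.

0.172 ms

Each queued packet: L/R = 17000/1680000000 = 0.010119 ms.
17 queued → 0.172024 ms.
Queuing delay = 0.172 ms.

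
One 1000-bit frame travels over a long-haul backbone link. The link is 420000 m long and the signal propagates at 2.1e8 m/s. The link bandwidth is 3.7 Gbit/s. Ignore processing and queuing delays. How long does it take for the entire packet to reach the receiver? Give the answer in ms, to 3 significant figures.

2.00 ms

Transmission delay = L/R = 1000 / 3700000000 = 0.00027027 ms.
Propagation delay = d/s = 420000 m / 210000000 m/s = 2 ms.
Total = 2.00 ms.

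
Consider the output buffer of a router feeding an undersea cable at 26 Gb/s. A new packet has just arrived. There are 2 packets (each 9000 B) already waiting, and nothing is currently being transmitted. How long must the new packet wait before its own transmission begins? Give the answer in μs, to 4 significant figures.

5.538 μs

Each queued packet: L/R = 72000/26000000000 = 2.76923 μs.
2 queued → 5.53846 μs.
Queuing delay = 5.538 μs.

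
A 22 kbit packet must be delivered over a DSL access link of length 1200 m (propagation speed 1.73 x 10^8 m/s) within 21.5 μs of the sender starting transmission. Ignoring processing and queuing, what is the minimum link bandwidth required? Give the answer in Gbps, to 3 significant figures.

1.51 Gbps

Propagation delay = 1200 / 173000000 = 6.93642 μs.
Transmission budget = 21.5 − 6.93642 = 14.5636 μs.
R ≥ L / t_tx = 22000 bits / 1.45636e-05 s = 1.51 Gbps.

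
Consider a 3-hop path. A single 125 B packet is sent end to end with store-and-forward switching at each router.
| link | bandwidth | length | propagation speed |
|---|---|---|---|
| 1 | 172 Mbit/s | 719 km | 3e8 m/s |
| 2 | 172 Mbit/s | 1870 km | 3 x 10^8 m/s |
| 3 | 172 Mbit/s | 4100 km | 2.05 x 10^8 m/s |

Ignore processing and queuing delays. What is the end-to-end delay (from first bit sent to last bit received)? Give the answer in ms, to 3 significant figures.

L = 125 × 8 = 1000 bits.
Transmission delay per hop = L/R = 1000/172000000 = 0.00581395 ms; 3 hops → 0.0174419 ms.
Propagation delays (d/s per hop): 2.39667, 6.23333, 20 ms; sum = 28.63 ms.
End-to-end = 28.6 ms.

28.6 ms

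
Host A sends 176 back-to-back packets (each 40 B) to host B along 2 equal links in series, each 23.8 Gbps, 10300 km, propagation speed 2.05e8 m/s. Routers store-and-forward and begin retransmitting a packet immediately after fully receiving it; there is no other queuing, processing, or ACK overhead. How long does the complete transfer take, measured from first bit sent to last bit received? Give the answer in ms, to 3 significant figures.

100 ms

Per-hop transmission t_tx = L/R = 320/23800000000 = 1.34454e-05 ms.
Per-hop propagation t_prop = 10300000/2.05e+08 = 50.2439 ms.
Pipeline fill: first packet needs 2·t_tx to clear all hops; remaining 175 packets each add one t_tx.
Total = (2+176-1)·t_tx + 2·t_prop = 177·1.34454e-05 + 2·50.2439 = 100 ms.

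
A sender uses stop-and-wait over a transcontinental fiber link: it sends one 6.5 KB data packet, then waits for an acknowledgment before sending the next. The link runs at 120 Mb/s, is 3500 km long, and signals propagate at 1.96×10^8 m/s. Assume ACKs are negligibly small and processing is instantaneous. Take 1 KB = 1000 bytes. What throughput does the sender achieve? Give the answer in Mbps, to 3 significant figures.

t_tx = L/R = 52000/120000000 = 0.000433333 s.
t_prop = 3500000/196000000 = 0.0178571 s; RTT = 0.0357143 s.
Cycle = t_tx + RTT = 0.0361476 s.
Throughput = L / cycle = 52000 / 0.0361476 = 1.44 Mbps.

1.44 Mbps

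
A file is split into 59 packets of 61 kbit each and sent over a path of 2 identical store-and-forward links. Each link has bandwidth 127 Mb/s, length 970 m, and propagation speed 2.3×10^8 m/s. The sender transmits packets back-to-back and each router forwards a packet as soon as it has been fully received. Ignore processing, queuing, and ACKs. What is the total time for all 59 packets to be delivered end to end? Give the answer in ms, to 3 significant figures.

28.8 ms

Per-hop transmission t_tx = L/R = 61000/127000000 = 0.480315 ms.
Per-hop propagation t_prop = 970/2.3e+08 = 0.00421739 ms.
Pipeline fill: first packet needs 2·t_tx to clear all hops; remaining 58 packets each add one t_tx.
Total = (2+59-1)·t_tx + 2·t_prop = 60·0.480315 + 2·0.00421739 = 28.8 ms.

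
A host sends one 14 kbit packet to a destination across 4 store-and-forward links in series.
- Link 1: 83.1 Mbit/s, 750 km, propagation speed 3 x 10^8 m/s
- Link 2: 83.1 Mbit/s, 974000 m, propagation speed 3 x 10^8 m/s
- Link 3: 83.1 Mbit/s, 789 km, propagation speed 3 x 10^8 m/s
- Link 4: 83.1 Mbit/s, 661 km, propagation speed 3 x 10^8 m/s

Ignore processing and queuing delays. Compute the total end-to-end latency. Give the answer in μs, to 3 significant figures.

11300 μs

L = 14000 bits.
Transmission delay per hop = L/R = 14000/83100000 = 168.472 μs; 4 hops → 673.887 μs.
Propagation delays (d/s per hop): 2500, 3246.67, 2630, 2203.33 μs; sum = 10580 μs.
End-to-end = 11300 μs.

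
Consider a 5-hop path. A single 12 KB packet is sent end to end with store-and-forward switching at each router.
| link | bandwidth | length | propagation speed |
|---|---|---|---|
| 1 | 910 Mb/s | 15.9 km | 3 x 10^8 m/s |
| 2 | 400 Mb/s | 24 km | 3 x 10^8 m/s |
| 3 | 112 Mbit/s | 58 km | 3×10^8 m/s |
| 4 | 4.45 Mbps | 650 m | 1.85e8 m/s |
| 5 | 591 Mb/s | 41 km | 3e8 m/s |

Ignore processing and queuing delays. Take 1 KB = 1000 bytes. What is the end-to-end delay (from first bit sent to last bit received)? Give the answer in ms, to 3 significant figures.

23.4 ms

L = 96000 bits.
Transmission delays (L/R per hop): 0.105495, 0.24, 0.857143, 21.573, 0.162437 ms; sum = 22.9381 ms.
Propagation delays (d/s per hop): 0.053, 0.08, 0.193333, 0.00351351, 0.136667 ms; sum = 0.466514 ms.
End-to-end = 23.4 ms.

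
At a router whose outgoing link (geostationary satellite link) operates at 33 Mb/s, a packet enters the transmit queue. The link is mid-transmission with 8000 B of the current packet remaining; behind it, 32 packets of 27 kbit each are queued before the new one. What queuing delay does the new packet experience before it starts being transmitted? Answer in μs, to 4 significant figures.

28120 μs

Each queued packet: L/R = 27000/33000000 = 818.182 μs.
32 queued → 26181.8 μs.
Plus remaining 64000 bits of current packet: 1939.39 μs.
Queuing delay = 28120 μs.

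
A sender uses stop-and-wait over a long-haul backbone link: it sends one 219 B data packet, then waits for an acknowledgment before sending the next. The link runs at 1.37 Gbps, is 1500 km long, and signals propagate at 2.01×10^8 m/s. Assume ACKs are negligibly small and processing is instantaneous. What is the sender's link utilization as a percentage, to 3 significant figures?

0.00857 %

t_tx = L/R = 1752/1370000000 = 1.27883e-06 s.
t_prop = 1500000/2.01e+08 = 0.00746269 s; RTT = 0.0149254 s.
Cycle = t_tx + RTT = 0.0149267 s.
Utilization = t_tx / cycle = 1.27883e-06/0.0149267 = 0.00857 %.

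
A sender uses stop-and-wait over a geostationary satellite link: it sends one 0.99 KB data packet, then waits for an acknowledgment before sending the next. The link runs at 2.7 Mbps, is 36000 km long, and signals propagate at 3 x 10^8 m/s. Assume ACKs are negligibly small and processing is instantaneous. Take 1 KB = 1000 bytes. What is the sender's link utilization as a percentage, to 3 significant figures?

1.21 %

t_tx = L/R = 7920/2700000 = 0.00293333 s.
t_prop = 36000000/300000000 = 0.12 s; RTT = 0.24 s.
Cycle = t_tx + RTT = 0.242933 s.
Utilization = t_tx / cycle = 0.00293333/0.242933 = 1.21 %.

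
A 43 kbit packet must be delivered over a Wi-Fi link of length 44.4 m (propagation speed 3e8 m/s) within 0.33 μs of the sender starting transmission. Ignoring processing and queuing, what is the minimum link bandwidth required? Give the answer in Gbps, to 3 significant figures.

Propagation delay = 44.4 / 300000000 = 0.148 μs.
Transmission budget = 0.33 − 0.148 = 0.182 μs.
R ≥ L / t_tx = 43000 bits / 1.82e-07 s = 236 Gbps.

236 Gbps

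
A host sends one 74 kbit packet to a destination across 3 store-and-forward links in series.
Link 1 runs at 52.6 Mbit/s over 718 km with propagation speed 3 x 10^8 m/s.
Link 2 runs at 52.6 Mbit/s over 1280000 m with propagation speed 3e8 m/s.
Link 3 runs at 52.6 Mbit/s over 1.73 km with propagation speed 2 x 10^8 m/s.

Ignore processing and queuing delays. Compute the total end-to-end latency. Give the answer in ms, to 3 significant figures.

10.9 ms

L = 74000 bits.
Transmission delay per hop = L/R = 74000/52600000 = 1.40684 ms; 3 hops → 4.22053 ms.
Propagation delays (d/s per hop): 2.39333, 4.26667, 0.00865 ms; sum = 6.66865 ms.
End-to-end = 10.9 ms.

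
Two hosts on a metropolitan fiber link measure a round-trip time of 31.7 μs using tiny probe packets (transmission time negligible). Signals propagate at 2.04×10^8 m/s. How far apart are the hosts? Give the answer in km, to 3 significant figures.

3.23 km

One-way propagation = RTT/2 = 15.85 μs.
d = s × t = 204000000 × 1.585e-05 = 3.23 km.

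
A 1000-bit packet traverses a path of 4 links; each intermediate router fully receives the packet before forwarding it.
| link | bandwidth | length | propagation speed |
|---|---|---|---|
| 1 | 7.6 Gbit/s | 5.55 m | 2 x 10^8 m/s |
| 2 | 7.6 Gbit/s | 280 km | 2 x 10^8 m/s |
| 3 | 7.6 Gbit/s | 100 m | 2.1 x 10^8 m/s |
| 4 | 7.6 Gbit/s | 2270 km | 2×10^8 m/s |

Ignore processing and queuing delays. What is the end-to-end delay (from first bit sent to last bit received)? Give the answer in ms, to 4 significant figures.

12.75 ms

Transmission delay per hop = L/R = 1000/7600000000 = 0.000131579 ms; 4 hops → 0.000526316 ms.
Propagation delays (d/s per hop): 2.775e-05, 1.4, 0.00047619, 11.35 ms; sum = 12.7505 ms.
End-to-end = 12.75 ms.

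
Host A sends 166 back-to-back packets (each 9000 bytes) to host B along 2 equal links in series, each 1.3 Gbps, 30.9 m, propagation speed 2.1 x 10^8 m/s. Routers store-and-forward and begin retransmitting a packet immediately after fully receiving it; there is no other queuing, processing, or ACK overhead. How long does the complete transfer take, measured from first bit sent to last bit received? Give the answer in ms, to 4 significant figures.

9.250 ms

Per-hop transmission t_tx = L/R = 72000/1300000000 = 0.0553846 ms.
Per-hop propagation t_prop = 30.9/210000000 = 0.000147143 ms.
Pipeline fill: first packet needs 2·t_tx to clear all hops; remaining 165 packets each add one t_tx.
Total = (2+166-1)·t_tx + 2·t_prop = 167·0.0553846 + 2·0.000147143 = 9.250 ms.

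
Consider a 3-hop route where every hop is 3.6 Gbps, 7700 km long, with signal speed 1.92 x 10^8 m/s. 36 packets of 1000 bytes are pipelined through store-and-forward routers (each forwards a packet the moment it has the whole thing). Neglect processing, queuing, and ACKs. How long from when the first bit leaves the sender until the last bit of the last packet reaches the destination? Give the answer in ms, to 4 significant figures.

120.4 ms

Per-hop transmission t_tx = L/R = 8000/3600000000 = 0.00222222 ms.
Per-hop propagation t_prop = 7700000/192000000 = 40.1042 ms.
Pipeline fill: first packet needs 3·t_tx to clear all hops; remaining 35 packets each add one t_tx.
Total = (3+36-1)·t_tx + 3·t_prop = 38·0.00222222 + 3·40.1042 = 120.4 ms.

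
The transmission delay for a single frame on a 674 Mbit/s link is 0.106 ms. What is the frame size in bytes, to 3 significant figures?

8930 bytes

L = R × t_tx = 674000000 b/s × 0.000106 s = 71444 bits.
In bytes: 71444 / 8 = 8930 bytes.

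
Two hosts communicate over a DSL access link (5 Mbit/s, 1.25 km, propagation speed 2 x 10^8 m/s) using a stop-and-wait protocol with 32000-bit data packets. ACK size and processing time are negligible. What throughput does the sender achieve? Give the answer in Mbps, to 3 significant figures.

4.99 Mbps

t_tx = L/R = 32000/5000000 = 0.0064 s.
t_prop = 1250/200000000 = 6.25e-06 s; RTT = 1.25e-05 s.
Cycle = t_tx + RTT = 0.0064125 s.
Throughput = L / cycle = 32000 / 0.0064125 = 4.99 Mbps.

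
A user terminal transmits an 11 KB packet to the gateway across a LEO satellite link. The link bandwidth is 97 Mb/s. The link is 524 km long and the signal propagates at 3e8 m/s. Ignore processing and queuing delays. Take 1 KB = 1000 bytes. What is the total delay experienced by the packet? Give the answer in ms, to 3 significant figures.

2.65 ms

L = 88000 bits.
Transmission delay = L/R = 88000 / 97000000 = 0.907216 ms.
Propagation delay = d/s = 524000 m / 300000000 m/s = 1.74667 ms.
Total = 2.65 ms.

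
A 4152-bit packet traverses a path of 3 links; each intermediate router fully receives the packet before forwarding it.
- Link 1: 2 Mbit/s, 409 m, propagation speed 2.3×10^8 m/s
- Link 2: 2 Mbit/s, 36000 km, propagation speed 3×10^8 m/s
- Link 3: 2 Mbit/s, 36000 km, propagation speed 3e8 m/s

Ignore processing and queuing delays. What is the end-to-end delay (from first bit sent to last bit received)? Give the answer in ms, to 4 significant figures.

Transmission delay per hop = L/R = 4152/2000000 = 2.076 ms; 3 hops → 6.228 ms.
Propagation delays (d/s per hop): 0.00177826, 120, 120 ms; sum = 240.002 ms.
End-to-end = 246.2 ms.

246.2 ms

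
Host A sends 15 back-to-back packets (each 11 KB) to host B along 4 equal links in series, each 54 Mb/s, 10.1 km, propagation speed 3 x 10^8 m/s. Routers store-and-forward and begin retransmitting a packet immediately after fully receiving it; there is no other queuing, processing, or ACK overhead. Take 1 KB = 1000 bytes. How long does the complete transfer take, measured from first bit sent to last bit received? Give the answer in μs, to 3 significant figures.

29500 μs

Per-hop transmission t_tx = L/R = 88000/54000000 = 1629.63 μs.
Per-hop propagation t_prop = 10100/300000000 = 33.6667 μs.
Pipeline fill: first packet needs 4·t_tx to clear all hops; remaining 14 packets each add one t_tx.
Total = (4+15-1)·t_tx + 4·t_prop = 18·1629.63 + 4·33.6667 = 29500 μs.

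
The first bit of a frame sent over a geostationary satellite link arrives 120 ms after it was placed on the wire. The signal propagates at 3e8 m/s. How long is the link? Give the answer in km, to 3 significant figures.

d = s × t_prop = 300000000 × 0.12 = 36000 km.

36000 km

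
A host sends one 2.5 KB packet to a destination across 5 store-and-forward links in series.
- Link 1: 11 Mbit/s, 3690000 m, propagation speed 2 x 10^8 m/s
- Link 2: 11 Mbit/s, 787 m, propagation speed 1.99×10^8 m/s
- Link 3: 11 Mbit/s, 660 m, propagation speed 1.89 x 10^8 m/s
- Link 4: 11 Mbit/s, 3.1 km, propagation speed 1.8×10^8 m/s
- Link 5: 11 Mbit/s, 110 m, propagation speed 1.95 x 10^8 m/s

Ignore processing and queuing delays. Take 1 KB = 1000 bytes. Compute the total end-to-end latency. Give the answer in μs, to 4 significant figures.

27570 μs

L = 20000 bits.
Transmission delay per hop = L/R = 20000/11000000 = 1818.18 μs; 5 hops → 9090.91 μs.
Propagation delays (d/s per hop): 18450, 3.95477, 3.49206, 17.2222, 0.564103 μs; sum = 18475.2 μs.
End-to-end = 27570 μs.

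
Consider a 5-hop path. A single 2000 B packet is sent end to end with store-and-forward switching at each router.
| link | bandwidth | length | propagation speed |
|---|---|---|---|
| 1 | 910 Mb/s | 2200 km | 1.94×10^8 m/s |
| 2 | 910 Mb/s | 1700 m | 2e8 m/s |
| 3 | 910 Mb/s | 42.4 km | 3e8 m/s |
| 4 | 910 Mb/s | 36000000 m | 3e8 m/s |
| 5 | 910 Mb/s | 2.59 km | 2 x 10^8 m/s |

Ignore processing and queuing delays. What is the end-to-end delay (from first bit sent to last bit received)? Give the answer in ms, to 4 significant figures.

L = 2000 × 8 = 16000 bits.
Transmission delay per hop = L/R = 16000/910000000 = 0.0175824 ms; 5 hops → 0.0879121 ms.
Propagation delays (d/s per hop): 11.3402, 0.0085, 0.141333, 120, 0.01295 ms; sum = 131.503 ms.
End-to-end = 131.6 ms.

131.6 ms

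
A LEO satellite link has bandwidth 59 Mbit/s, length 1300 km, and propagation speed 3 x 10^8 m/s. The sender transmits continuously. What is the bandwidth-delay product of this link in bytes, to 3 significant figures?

Propagation delay = 1300000 / 300000000 = 0.00433333 s.
BDP = R × t_prop = 59000000 × 0.00433333 = 255667 bits.
In bytes: 255667/8 = 32000 bytes.

32000 bytes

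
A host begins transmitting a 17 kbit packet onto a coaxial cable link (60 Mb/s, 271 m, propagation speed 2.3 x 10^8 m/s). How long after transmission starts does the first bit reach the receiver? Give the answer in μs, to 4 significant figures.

1.178 μs

First bit experiences only propagation delay: d/s = 271/2.3e+08 = 1.178 μs.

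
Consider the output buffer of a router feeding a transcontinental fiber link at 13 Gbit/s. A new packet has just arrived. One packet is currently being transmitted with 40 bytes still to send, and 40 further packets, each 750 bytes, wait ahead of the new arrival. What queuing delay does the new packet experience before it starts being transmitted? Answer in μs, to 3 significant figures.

18.5 μs

Each queued packet: L/R = 6000/13000000000 = 0.461538 μs.
40 queued → 18.4615 μs.
Plus remaining 320 bits of current packet: 0.0246154 μs.
Queuing delay = 18.5 μs.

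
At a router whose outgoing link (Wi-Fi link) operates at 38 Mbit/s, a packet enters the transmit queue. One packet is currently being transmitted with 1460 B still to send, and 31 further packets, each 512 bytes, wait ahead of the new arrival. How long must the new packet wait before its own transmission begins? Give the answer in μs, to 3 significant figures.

3650 μs

Each queued packet: L/R = 4096/38000000 = 107.789 μs.
31 queued → 3341.47 μs.
Plus remaining 11680 bits of current packet: 307.368 μs.
Queuing delay = 3650 μs.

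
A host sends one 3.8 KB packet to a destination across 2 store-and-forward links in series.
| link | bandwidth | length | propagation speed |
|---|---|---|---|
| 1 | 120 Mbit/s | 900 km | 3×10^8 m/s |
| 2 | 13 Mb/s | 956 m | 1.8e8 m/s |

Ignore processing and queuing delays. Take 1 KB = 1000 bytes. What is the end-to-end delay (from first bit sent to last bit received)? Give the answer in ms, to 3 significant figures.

L = 30400 bits.
Transmission delays (L/R per hop): 0.253333, 2.33846 ms; sum = 2.59179 ms.
Propagation delays (d/s per hop): 3, 0.00531111 ms; sum = 3.00531 ms.
End-to-end = 5.60 ms.

5.60 ms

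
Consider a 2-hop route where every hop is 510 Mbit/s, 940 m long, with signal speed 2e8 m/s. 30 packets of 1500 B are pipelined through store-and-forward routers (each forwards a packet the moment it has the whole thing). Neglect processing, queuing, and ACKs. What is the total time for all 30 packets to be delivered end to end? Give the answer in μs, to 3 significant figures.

Per-hop transmission t_tx = L/R = 12000/510000000 = 23.5294 μs.
Per-hop propagation t_prop = 940/200000000 = 4.7 μs.
Pipeline fill: first packet needs 2·t_tx to clear all hops; remaining 29 packets each add one t_tx.
Total = (2+30-1)·t_tx + 2·t_prop = 31·23.5294 + 2·4.7 = 739 μs.

739 μs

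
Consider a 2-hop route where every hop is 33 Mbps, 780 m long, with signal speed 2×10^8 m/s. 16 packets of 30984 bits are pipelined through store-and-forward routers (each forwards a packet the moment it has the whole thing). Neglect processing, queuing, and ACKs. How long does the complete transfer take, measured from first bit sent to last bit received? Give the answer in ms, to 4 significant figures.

15.97 ms

Per-hop transmission t_tx = L/R = 30984/33000000 = 0.938909 ms.
Per-hop propagation t_prop = 780/200000000 = 0.0039 ms.
Pipeline fill: first packet needs 2·t_tx to clear all hops; remaining 15 packets each add one t_tx.
Total = (2+16-1)·t_tx + 2·t_prop = 17·0.938909 + 2·0.0039 = 15.97 ms.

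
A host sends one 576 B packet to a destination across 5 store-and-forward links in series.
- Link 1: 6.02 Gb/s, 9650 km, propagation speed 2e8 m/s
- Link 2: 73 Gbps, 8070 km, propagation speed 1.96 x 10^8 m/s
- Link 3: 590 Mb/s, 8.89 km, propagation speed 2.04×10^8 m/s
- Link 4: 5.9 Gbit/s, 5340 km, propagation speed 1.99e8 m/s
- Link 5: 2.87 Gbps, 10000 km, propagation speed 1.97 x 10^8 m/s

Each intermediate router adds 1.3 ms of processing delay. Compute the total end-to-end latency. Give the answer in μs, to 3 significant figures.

L = 576 × 8 = 4608 bits.
Transmission delays (L/R per hop): 0.765449, 0.0631233, 7.81017, 0.781017, 1.60557 μs; sum = 11.0253 μs.
Propagation delays (d/s per hop): 48250, 41173.5, 43.5784, 26834.2, 50761.4 μs; sum = 167063 μs.
Processing at 4 router(s): 4 × 1.3 ms = 5200 μs.
End-to-end = 172000 μs.

172000 μs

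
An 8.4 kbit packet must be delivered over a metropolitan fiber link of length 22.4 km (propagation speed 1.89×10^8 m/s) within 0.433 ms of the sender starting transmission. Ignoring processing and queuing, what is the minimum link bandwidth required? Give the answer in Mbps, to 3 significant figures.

26.7 Mbps

Propagation delay = 22400 / 189000000 = 0.118519 ms.
Transmission budget = 0.433 − 0.118519 = 0.314481 ms.
R ≥ L / t_tx = 8400 bits / 0.000314481 s = 26.7 Mbps.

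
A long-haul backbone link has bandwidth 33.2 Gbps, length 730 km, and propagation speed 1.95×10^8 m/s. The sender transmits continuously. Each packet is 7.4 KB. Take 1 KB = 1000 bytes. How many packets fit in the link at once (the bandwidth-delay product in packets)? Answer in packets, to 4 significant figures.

Propagation delay = 730000 / 195000000 = 0.00374359 s.
BDP = R × t_prop = 3.32e+10 × 0.00374359 = 124287000 bits.
In packets of 59200 bits: 2099 packets.

2099 packets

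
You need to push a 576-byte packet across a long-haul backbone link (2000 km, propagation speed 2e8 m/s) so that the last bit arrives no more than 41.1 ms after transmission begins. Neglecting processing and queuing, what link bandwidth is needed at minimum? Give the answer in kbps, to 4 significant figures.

L = 4608 bits.
Propagation delay = 2000000 / 200000000 = 10 ms.
Transmission budget = 41.1 − 10 = 31.1 ms.
R ≥ L / t_tx = 4608 bits / 0.0311 s = 148.2 kbps.

148.2 kbps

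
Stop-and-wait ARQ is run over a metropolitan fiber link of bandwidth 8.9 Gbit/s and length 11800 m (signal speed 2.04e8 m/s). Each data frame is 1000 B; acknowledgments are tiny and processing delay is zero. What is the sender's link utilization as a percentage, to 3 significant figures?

0.771 %

t_tx = L/R = 8000/8900000000 = 8.98876e-07 s.
t_prop = 11800/204000000 = 5.78431e-05 s; RTT = 0.000115686 s.
Cycle = t_tx + RTT = 0.000116585 s.
Utilization = t_tx / cycle = 8.98876e-07/0.000116585 = 0.771 %.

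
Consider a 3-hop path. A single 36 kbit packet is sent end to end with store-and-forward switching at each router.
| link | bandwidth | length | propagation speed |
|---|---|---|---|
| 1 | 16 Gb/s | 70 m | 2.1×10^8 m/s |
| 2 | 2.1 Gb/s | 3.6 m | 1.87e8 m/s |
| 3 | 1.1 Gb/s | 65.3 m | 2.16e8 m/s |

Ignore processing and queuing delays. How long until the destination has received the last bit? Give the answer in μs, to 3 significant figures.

52.8 μs

L = 36000 bits.
Transmission delays (L/R per hop): 2.25, 17.1429, 32.7273 μs; sum = 52.1201 μs.
Propagation delays (d/s per hop): 0.333333, 0.0192513, 0.302315 μs; sum = 0.654899 μs.
End-to-end = 52.8 μs.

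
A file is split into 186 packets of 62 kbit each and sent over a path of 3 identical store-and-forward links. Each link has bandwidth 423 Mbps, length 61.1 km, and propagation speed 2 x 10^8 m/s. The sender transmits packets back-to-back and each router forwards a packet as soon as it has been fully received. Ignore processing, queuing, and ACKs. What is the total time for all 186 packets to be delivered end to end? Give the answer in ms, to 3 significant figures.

28.5 ms

Per-hop transmission t_tx = L/R = 62000/423000000 = 0.146572 ms.
Per-hop propagation t_prop = 61100/200000000 = 0.3055 ms.
Pipeline fill: first packet needs 3·t_tx to clear all hops; remaining 185 packets each add one t_tx.
Total = (3+186-1)·t_tx + 3·t_prop = 188·0.146572 + 3·0.3055 = 28.5 ms.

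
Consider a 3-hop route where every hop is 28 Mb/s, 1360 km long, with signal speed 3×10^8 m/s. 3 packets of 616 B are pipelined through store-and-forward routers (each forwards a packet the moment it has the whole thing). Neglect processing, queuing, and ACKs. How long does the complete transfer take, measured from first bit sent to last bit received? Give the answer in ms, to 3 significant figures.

Per-hop transmission t_tx = L/R = 4928/28000000 = 0.176 ms.
Per-hop propagation t_prop = 1360000/300000000 = 4.53333 ms.
Pipeline fill: first packet needs 3·t_tx to clear all hops; remaining 2 packets each add one t_tx.
Total = (3+3-1)·t_tx + 3·t_prop = 5·0.176 + 3·4.53333 = 14.5 ms.

14.5 ms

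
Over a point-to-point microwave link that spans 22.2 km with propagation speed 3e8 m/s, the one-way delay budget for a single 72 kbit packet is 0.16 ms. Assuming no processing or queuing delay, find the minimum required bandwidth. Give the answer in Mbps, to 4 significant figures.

Propagation delay = 22200 / 300000000 = 0.074 ms.
Transmission budget = 0.16 − 0.074 = 0.086 ms.
R ≥ L / t_tx = 72000 bits / 8.6e-05 s = 837.2 Mbps.

837.2 Mbps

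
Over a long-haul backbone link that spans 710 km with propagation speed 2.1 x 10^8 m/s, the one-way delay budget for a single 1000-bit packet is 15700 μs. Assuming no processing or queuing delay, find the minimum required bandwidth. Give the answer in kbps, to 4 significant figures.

81.18 kbps

Propagation delay = 710000 / 210000000 = 3380.95 μs.
Transmission budget = 15700 − 3380.95 = 12319 μs.
R ≥ L / t_tx = 1000 bits / 0.012319 s = 81.18 kbps.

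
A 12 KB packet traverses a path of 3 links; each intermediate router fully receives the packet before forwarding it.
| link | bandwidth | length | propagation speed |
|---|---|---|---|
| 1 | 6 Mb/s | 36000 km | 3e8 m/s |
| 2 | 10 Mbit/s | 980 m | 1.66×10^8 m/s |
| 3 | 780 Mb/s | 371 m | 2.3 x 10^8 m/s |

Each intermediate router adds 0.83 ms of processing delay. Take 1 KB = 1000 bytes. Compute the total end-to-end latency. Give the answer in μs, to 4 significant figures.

147400 μs

L = 96000 bits.
Transmission delays (L/R per hop): 16000, 9600, 123.077 μs; sum = 25723.1 μs.
Propagation delays (d/s per hop): 120000, 5.90361, 1.61304 μs; sum = 120008 μs.
Processing at 2 router(s): 2 × 0.83 ms = 1660 μs.
End-to-end = 147400 μs.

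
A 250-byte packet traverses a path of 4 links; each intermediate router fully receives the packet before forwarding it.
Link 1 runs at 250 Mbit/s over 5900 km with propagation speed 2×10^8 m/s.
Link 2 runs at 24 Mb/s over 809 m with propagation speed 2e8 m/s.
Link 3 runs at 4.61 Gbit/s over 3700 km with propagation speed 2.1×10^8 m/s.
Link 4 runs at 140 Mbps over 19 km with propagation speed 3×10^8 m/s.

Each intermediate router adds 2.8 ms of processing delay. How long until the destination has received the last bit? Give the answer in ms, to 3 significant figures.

L = 250 × 8 = 2000 bits.
Transmission delays (L/R per hop): 0.008, 0.0833333, 0.000433839, 0.0142857 ms; sum = 0.106053 ms.
Propagation delays (d/s per hop): 29.5, 0.004045, 17.619, 0.0633333 ms; sum = 47.1864 ms.
Processing at 3 router(s): 3 × 2.8 ms = 8.4 ms.
End-to-end = 55.7 ms.

55.7 ms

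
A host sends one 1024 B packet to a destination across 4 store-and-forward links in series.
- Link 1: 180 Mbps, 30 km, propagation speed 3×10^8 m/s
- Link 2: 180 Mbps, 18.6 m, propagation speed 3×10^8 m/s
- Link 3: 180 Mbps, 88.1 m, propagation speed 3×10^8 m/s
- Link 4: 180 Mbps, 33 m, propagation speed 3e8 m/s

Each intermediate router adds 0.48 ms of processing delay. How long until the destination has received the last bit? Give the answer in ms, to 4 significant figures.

1.723 ms

L = 1024 × 8 = 8192 bits.
Transmission delay per hop = L/R = 8192/180000000 = 0.0455111 ms; 4 hops → 0.182044 ms.
Propagation delays (d/s per hop): 0.1, 6.2e-05, 0.000293667, 0.00011 ms; sum = 0.100466 ms.
Processing at 3 router(s): 3 × 0.48 ms = 1.44 ms.
End-to-end = 1.723 ms.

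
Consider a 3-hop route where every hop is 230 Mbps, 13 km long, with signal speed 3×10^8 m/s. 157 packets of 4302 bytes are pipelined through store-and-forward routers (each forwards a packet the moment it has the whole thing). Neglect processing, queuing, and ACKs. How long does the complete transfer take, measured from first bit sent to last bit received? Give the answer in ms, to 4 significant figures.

23.92 ms

Per-hop transmission t_tx = L/R = 34416/230000000 = 0.149635 ms.
Per-hop propagation t_prop = 13000/300000000 = 0.0433333 ms.
Pipeline fill: first packet needs 3·t_tx to clear all hops; remaining 156 packets each add one t_tx.
Total = (3+157-1)·t_tx + 3·t_prop = 159·0.149635 + 3·0.0433333 = 23.92 ms.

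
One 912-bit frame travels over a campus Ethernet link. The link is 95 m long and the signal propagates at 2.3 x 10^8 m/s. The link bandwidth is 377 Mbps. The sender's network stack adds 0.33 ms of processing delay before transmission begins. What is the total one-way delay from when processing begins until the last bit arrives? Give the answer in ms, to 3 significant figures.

0.333 ms

Transmission delay = L/R = 912 / 377000000 = 0.0024191 ms.
Propagation delay = d/s = 95 m / 2.3e+08 m/s = 0.000413043 ms.
Plus processing delay 0.33 ms = 0.33 ms.
Total = 0.333 ms.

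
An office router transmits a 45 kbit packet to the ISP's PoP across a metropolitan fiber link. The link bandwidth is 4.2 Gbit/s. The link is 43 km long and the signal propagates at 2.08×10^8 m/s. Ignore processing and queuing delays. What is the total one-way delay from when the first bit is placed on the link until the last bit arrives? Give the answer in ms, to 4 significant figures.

L = 45000 bits.
Transmission delay = L/R = 45000 / 4200000000 = 0.0107143 ms.
Propagation delay = d/s = 43000 m / 208000000 m/s = 0.206731 ms.
Total = 0.2174 ms.

0.2174 ms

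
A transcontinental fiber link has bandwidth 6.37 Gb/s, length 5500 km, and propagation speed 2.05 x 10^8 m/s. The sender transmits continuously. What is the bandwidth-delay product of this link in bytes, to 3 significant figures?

Propagation delay = 5500000 / 2.05e+08 = 0.0268293 s.
BDP = R × t_prop = 6370000000 × 0.0268293 = 170902000 bits.
In bytes: 170902000/8 = 21400000 bytes.

21400000 bytes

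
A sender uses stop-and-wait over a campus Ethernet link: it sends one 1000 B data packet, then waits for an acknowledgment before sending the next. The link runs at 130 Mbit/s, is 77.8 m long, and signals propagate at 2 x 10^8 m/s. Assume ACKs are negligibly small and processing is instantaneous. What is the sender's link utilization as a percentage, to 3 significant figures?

t_tx = L/R = 8000/130000000 = 6.15385e-05 s.
t_prop = 77.8/200000000 = 3.89e-07 s; RTT = 7.78e-07 s.
Cycle = t_tx + RTT = 6.23165e-05 s.
Utilization = t_tx / cycle = 6.15385e-05/6.23165e-05 = 98.8 %.

98.8 %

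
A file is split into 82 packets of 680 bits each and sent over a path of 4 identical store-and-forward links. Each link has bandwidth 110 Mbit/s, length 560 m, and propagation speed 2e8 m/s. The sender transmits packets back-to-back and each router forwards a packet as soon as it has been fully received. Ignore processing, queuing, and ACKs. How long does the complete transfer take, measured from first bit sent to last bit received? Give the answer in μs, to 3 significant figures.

537 μs

Per-hop transmission t_tx = L/R = 680/110000000 = 6.18182 μs.
Per-hop propagation t_prop = 560/200000000 = 2.8 μs.
Pipeline fill: first packet needs 4·t_tx to clear all hops; remaining 81 packets each add one t_tx.
Total = (4+82-1)·t_tx + 4·t_prop = 85·6.18182 + 4·2.8 = 537 μs.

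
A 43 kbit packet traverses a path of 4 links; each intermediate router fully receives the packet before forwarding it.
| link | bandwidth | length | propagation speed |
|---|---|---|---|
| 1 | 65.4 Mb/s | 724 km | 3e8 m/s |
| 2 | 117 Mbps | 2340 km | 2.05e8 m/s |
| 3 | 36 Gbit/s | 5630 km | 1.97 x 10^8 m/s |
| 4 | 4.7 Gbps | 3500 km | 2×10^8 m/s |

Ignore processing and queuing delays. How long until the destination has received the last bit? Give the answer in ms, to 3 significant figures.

60.9 ms

L = 43000 bits.
Transmission delays (L/R per hop): 0.657492, 0.367521, 0.00119444, 0.00914894 ms; sum = 1.03536 ms.
Propagation delays (d/s per hop): 2.41333, 11.4146, 28.5787, 17.5 ms; sum = 59.9066 ms.
End-to-end = 60.9 ms.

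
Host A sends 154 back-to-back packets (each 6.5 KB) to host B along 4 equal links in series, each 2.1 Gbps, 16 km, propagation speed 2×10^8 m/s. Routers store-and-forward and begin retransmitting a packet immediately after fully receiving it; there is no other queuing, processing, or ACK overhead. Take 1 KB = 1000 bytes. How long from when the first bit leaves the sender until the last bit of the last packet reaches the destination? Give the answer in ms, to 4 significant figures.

Per-hop transmission t_tx = L/R = 52000/2100000000 = 0.0247619 ms.
Per-hop propagation t_prop = 16000/200000000 = 0.08 ms.
Pipeline fill: first packet needs 4·t_tx to clear all hops; remaining 153 packets each add one t_tx.
Total = (4+154-1)·t_tx + 4·t_prop = 157·0.0247619 + 4·0.08 = 4.208 ms.

4.208 ms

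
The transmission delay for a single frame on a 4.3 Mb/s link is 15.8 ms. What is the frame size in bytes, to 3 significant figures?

L = R × t_tx = 4300000 b/s × 0.0158 s = 67940 bits.
In bytes: 67940 / 8 = 8490 bytes.

8490 bytes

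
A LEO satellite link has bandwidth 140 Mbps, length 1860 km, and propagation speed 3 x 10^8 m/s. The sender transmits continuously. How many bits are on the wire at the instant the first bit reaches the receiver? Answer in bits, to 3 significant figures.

Propagation delay = 1860000 / 300000000 = 0.0062 s.
BDP = R × t_prop = 140000000 × 0.0062 = 868000 bits.

868000 bits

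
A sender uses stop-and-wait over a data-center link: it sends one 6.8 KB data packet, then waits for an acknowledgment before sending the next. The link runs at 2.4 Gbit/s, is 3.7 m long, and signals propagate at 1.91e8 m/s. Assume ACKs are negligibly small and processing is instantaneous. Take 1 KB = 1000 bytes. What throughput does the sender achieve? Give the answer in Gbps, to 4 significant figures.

2.396 Gbps

t_tx = L/R = 54400/2400000000 = 2.26667e-05 s.
t_prop = 3.7/191000000 = 1.93717e-08 s; RTT = 3.87435e-08 s.
Cycle = t_tx + RTT = 2.27054e-05 s.
Throughput = L / cycle = 54400 / 2.27054e-05 = 2.396 Gbps.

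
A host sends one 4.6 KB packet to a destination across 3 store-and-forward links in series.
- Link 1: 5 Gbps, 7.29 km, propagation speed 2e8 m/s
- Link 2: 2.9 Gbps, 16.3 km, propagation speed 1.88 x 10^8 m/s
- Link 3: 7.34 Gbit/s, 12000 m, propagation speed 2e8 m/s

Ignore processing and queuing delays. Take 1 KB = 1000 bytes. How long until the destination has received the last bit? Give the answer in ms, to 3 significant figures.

0.208 ms

L = 36800 bits.
Transmission delays (L/R per hop): 0.00736, 0.0126897, 0.00501362 ms; sum = 0.0250633 ms.
Propagation delays (d/s per hop): 0.03645, 0.0867021, 0.06 ms; sum = 0.183152 ms.
End-to-end = 0.208 ms.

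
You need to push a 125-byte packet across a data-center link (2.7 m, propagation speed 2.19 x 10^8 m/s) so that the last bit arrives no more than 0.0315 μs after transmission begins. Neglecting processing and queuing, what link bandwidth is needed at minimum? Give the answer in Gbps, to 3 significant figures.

L = 1000 bits.
Propagation delay = 2.7 / 219000000 = 0.0123288 μs.
Transmission budget = 0.0315 − 0.0123288 = 0.0191712 μs.
R ≥ L / t_tx = 1000 bits / 1.91712e-08 s = 52.2 Gbps.

52.2 Gbps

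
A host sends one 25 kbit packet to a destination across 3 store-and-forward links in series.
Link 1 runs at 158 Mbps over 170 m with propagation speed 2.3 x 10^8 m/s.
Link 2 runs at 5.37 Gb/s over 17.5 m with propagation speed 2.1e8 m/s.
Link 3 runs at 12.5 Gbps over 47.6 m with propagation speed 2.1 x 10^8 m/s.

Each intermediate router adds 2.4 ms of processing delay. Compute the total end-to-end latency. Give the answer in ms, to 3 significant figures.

4.97 ms

L = 25000 bits.
Transmission delays (L/R per hop): 0.158228, 0.00465549, 0.002 ms; sum = 0.164883 ms.
Propagation delays (d/s per hop): 0.00073913, 8.33333e-05, 0.000226667 ms; sum = 0.00104913 ms.
Processing at 2 router(s): 2 × 2.4 ms = 4.8 ms.
End-to-end = 4.97 ms.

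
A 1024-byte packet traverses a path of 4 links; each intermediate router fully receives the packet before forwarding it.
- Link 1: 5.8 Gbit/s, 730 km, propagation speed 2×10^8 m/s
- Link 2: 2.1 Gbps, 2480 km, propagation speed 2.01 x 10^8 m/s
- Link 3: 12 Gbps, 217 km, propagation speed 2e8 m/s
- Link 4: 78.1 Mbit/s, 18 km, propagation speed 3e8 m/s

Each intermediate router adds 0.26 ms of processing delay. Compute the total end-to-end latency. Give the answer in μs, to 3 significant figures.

L = 1024 × 8 = 8192 bits.
Transmission delays (L/R per hop): 1.41241, 3.90095, 0.682667, 104.891 μs; sum = 110.887 μs.
Propagation delays (d/s per hop): 3650, 12338.3, 1085, 60 μs; sum = 17133.3 μs.
Processing at 3 router(s): 3 × 0.26 ms = 780 μs.
End-to-end = 18000 μs.

18000 μs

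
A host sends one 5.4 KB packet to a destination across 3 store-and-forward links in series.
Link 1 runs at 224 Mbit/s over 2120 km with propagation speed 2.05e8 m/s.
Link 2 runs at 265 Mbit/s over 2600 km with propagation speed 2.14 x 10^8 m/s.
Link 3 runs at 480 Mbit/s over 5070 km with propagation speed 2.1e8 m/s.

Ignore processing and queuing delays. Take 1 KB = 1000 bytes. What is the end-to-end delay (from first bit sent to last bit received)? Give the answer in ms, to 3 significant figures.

L = 43200 bits.
Transmission delays (L/R per hop): 0.192857, 0.163019, 0.09 ms; sum = 0.445876 ms.
Propagation delays (d/s per hop): 10.3415, 12.1495, 24.1429 ms; sum = 46.6339 ms.
End-to-end = 47.1 ms.

47.1 ms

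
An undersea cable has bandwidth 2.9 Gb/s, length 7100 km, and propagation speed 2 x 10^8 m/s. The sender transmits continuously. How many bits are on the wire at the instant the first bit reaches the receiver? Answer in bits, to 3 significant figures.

103000000 bits

Propagation delay = 7100000 / 200000000 = 0.0355 s.
BDP = R × t_prop = 2900000000 × 0.0355 = 102950000 bits.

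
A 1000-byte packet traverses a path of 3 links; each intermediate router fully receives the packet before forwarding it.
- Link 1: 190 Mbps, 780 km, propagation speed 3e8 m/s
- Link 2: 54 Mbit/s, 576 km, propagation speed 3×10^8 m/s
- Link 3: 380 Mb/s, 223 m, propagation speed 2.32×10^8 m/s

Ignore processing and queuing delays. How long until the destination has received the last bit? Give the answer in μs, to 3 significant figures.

L = 1000 × 8 = 8000 bits.
Transmission delays (L/R per hop): 42.1053, 148.148, 21.0526 μs; sum = 211.306 μs.
Propagation delays (d/s per hop): 2600, 1920, 0.961207 μs; sum = 4520.96 μs.
End-to-end = 4730 μs.

4730 μs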